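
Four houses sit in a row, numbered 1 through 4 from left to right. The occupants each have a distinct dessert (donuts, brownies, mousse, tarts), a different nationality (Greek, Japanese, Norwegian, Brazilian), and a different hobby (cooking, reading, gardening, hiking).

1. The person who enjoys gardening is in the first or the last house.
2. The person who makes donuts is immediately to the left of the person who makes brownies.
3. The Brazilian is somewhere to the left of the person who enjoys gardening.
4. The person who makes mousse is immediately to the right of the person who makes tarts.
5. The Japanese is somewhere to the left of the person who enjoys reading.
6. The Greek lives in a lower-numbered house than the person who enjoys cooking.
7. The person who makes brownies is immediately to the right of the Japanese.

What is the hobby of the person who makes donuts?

hiking

Clue 3 places the person who enjoys gardening in house 4.
The only nationality still possible for house 4 is Norwegian.
House 1 hobby: only hiking fits.
House 4's dessert must be mousse (nothing else left).
House 3 nationality: only Brazilian fits.
Clue 4 places the person who makes tarts in house 3.
That leaves donuts as the dessert for house 1.
So house 2 gets brownies for dessert.
Clue 7 places the Japanese in house 1.
House 2 nationality: only Greek fits.
From clue 6, the person who enjoys cooking must be in house 3.
The only hobby still possible for house 2 is reading.
So: house 1 = donuts/Japanese/hiking, house 2 = brownies/Greek/reading, house 3 = tarts/Brazilian/cooking, house 4 = mousse/Norwegian/gardening.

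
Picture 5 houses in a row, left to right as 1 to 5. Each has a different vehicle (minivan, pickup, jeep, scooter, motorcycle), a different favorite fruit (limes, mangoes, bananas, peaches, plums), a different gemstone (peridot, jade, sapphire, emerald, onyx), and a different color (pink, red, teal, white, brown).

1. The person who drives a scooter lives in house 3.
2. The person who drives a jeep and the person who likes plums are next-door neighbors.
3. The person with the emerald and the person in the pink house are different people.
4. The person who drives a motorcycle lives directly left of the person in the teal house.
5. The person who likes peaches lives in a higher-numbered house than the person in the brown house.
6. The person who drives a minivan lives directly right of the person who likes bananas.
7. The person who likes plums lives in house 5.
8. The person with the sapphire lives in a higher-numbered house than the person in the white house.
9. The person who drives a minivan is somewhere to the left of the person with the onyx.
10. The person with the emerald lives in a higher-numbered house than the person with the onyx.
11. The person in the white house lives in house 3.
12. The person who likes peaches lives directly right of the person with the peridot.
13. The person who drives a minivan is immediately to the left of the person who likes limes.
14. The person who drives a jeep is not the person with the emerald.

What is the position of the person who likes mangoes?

4

From clue 1, the person who drives a scooter must be in house 3.
Clue 7: the person who likes plums is in house 5.
Clue 11 places the person in the white house in house 3.
Clue 2: the person who drives a jeep is in house 4.
By clue 9, the person who drives a minivan is in house 2.
Clue 13: the person who likes limes is in house 3.
By clue 14, the person with the emerald is in house 5.
So house 1 gets motorcycle for vehicle.
That leaves pickup as the vehicle for house 5.
House 1's favorite fruit must be bananas (nothing else left).
The person in the teal house is in house 2 (clue 4).
House 2 gemstone: only jade fits.
The only gemstone still possible for house 3 is onyx.
That leaves sapphire as the gemstone for house 4.
The only color still possible for house 1 is brown.
House 5's color must be red (nothing else left).
The person who likes peaches is in house 2 (clue 12).
That leaves mangoes as the favorite fruit for house 4.
House 1's gemstone must be peridot (nothing else left).
House 4's color must be pink (nothing else left).
So: house 1 = motorcycle/bananas/peridot/brown, house 2 = minivan/peaches/jade/teal, house 3 = scooter/limes/onyx/white, house 4 = jeep/mangoes/sapphire/pink, house 5 = pickup/plums/emerald/red.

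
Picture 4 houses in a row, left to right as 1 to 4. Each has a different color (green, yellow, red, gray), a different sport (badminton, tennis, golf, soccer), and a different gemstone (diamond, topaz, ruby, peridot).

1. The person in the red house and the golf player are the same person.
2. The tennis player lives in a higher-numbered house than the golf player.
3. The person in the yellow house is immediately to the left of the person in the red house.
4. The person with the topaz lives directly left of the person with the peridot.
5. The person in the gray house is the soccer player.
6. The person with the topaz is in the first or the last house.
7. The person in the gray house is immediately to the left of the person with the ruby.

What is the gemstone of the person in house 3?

diamond

The person with the topaz is in house 1 (clue 6).
The person with the peridot is in house 2 (clue 4).
House 4's color must be green (nothing else left).
That leaves yellow as the color for house 1.
Clue 3 places the person in the red house in house 2.
So house 3 gets gray for color.
So house 1 gets badminton for sport.
The only sport still possible for house 4 is tennis.
The golf player is in house 2 (clue 1).
The soccer player is in house 3 (clue 5).
By clue 7, the person with the ruby is in house 4.
So house 3 gets diamond for gemstone.
So: house 1 = yellow/badminton/topaz, house 2 = red/golf/peridot, house 3 = gray/soccer/diamond, house 4 = green/tennis/ruby.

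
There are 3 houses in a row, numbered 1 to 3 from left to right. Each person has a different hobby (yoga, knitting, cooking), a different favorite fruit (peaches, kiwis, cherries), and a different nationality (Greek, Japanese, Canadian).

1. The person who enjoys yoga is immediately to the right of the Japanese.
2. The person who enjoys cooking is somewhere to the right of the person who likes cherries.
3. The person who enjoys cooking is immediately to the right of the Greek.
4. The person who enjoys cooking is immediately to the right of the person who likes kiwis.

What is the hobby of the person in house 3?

That leaves knitting as the hobby for house 1.
The only favorite fruit still possible for house 3 is peaches.
House 3 nationality: only Canadian fits.
The person who enjoys cooking is narrowed to house 2 or 3; consider each.
Placing it in house 2 leads to a contradiction, so it's in house 3.
Clue 3 places the Greek in house 2.
Clue 4: the person who likes kiwis is in house 2.
House 2 hobby: only yoga fits.
House 1 favorite fruit: only cherries fits.
The only nationality still possible for house 1 is Japanese.
So: house 1 = knitting/cherries/Japanese, house 2 = yoga/kiwis/Greek, house 3 = cooking/peaches/Canadian.

cooking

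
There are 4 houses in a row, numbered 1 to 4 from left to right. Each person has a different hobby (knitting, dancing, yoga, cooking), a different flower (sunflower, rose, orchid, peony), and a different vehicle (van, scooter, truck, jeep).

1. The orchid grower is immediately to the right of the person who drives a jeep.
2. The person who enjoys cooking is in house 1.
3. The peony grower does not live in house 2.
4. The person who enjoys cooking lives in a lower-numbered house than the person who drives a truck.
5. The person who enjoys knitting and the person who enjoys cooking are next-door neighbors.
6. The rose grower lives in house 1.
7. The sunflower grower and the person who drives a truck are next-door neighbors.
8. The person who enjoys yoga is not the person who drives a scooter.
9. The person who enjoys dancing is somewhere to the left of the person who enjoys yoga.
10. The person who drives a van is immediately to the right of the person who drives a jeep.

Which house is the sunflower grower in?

3

By clue 2, the person who enjoys cooking is in house 1.
From clue 5, the person who enjoys knitting must be in house 2.
By clue 6, the rose grower is in house 1.
So house 4 gets yoga for hobby.
So house 3 gets dancing for hobby.
The peony grower is narrowed to house 3 or 4; consider each.
Placing it in house 3 leads to a contradiction, so it's in house 4.
House 4's vehicle must be truck (nothing else left).
Clue 7: the sunflower grower is in house 3.
The only flower still possible for house 2 is orchid.
Clue 1: the person who drives a jeep is in house 1.
Clue 10: the person who drives a van is in house 2.
So house 3 gets scooter for vehicle.
So: house 1 = cooking/rose/jeep, house 2 = knitting/orchid/van, house 3 = dancing/sunflower/scooter, house 4 = yoga/peony/truck.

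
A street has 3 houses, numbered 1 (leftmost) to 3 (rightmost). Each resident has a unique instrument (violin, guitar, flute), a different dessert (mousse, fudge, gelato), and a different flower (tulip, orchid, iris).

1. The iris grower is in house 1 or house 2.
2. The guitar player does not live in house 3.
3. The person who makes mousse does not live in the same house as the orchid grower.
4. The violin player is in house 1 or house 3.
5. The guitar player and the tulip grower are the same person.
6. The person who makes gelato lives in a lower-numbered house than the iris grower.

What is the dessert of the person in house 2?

mousse

Clue 6 places the person who makes gelato in house 1.
Clue 6: the iris grower is in house 2.
House 3 flower: only orchid fits.
Clue 3: the person who makes mousse is in house 2.
Clue 5: the guitar player is in house 1.
The only instrument still possible for house 2 is flute.
House 3 instrument: only violin fits.
House 3 dessert: only fudge fits.
So house 1 gets tulip for flower.
So: house 1 = guitar/gelato/tulip, house 2 = flute/mousse/iris, house 3 = violin/fudge/orchid.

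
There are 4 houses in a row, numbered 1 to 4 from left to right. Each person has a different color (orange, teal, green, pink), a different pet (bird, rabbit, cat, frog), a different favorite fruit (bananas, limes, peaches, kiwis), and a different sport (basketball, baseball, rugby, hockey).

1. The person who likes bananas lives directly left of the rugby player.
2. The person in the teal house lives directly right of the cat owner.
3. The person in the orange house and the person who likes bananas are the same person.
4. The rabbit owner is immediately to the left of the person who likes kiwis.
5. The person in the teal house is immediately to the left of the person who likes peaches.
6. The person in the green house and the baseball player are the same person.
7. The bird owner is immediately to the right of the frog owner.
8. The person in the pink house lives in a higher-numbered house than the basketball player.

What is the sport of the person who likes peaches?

So house 4 gets bird for pet.
The frog owner is in house 3 (clue 7).
The person in the teal house is narrowed to house 2 or 3; consider each.
Placing it in house 2 leads to a contradiction, so it's in house 3.
Clue 2 places the cat owner in house 2.
Clue 5 places the person who likes peaches in house 4.
The only pet still possible for house 1 is rabbit.
The person who likes kiwis is in house 2 (clue 4).
That leaves limes as the favorite fruit for house 3.
By clue 1, the rugby player is in house 2.
Clue 3: the person in the orange house is in house 1.
House 1 favorite fruit: only bananas fits.
The person in the green house is in house 4 (clue 6).
By clue 6, the baseball player is in house 4.
House 2 color: only pink fits.
From clue 8, the basketball player must be in house 1.
The only sport still possible for house 3 is hockey.
So: house 1 = orange/rabbit/bananas/basketball, house 2 = pink/cat/kiwis/rugby, house 3 = teal/frog/limes/hockey, house 4 = green/bird/peaches/baseball.

baseball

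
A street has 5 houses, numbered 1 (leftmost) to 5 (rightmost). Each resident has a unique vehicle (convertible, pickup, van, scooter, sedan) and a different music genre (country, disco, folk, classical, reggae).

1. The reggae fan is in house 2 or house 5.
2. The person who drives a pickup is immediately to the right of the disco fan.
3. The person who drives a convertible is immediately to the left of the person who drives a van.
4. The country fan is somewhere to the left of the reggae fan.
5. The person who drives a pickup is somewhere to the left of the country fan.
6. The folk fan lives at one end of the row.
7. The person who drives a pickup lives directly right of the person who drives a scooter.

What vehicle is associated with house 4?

convertible

The reggae fan is in house 5 (clue 4).
So house 1 gets folk for music genre.
By clue 2, the person who drives a pickup is in house 3.
Clue 5: the country fan is in house 4.
The person who drives a scooter is in house 2 (clue 7).
House 2's music genre must be disco (nothing else left).
So house 3 gets classical for music genre.
From clue 3, the person who drives a convertible must be in house 4.
The person who drives a van is in house 5 (clue 3).
That leaves sedan as the vehicle for house 1.
So: house 1 = sedan/folk, house 2 = scooter/disco, house 3 = pickup/classical, house 4 = convertible/country, house 5 = van/reggae.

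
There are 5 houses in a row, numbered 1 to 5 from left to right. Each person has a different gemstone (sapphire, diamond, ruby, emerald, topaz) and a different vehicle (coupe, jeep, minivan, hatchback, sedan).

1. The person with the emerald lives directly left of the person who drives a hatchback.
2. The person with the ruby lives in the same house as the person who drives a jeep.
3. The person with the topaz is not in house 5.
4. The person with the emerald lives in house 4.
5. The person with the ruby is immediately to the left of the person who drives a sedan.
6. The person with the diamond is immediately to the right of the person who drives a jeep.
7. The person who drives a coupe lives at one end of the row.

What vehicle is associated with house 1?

Clue 4 places the person with the emerald in house 4.
The person who drives a hatchback is in house 5 (clue 1).
So house 5 gets sapphire for gemstone.
House 1's vehicle must be coupe (nothing else left).
The only vehicle still possible for house 2 is jeep.
That leaves sedan as the vehicle for house 3.
House 4 vehicle: only minivan fits.
By clue 2, the person with the ruby is in house 2.
Clue 6 places the person with the diamond in house 3.
That leaves topaz as the gemstone for house 1.
So: house 1 = topaz/coupe, house 2 = ruby/jeep, house 3 = diamond/sedan, house 4 = emerald/minivan, house 5 = sapphire/hatchback.

coupe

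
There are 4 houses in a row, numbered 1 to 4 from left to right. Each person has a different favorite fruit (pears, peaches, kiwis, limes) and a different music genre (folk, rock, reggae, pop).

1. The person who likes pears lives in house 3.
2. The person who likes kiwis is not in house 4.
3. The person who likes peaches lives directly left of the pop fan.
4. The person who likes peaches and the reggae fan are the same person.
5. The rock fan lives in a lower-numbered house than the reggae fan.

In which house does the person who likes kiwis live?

1

Clue 1: the person who likes pears is in house 3.
House 4 favorite fruit: only limes fits.
The person who likes peaches is in house 2 (clue 4).
From clue 4, the reggae fan must be in house 2.
The rock fan is in house 1 (clue 5).
House 1 favorite fruit: only kiwis fits.
So house 3 gets pop for music genre.
House 4's music genre must be folk (nothing else left).
So: house 1 = kiwis/rock, house 2 = peaches/reggae, house 3 = pears/pop, house 4 = limes/folk.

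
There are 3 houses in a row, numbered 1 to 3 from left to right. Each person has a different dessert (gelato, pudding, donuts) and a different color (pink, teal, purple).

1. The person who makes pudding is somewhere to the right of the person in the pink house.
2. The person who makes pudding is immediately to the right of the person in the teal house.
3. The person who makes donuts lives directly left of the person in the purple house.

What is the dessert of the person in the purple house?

pudding

House 3 color: only purple fits.
Clue 3 places the person who makes donuts in house 2.
House 1's dessert must be gelato (nothing else left).
House 3's dessert must be pudding (nothing else left).
The person in the teal house is in house 2 (clue 2).
House 1's color must be pink (nothing else left).
So: house 1 = gelato/pink, house 2 = donuts/teal, house 3 = pudding/purple.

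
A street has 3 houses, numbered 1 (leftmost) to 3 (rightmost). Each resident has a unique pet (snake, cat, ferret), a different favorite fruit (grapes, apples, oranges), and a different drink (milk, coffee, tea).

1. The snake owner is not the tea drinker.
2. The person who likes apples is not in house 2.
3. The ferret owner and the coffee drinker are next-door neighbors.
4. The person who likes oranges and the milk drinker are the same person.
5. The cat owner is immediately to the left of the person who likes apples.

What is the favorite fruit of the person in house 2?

grapes

The cat owner is in house 2 (clue 5).
Clue 5: the person who likes apples is in house 3.
From clue 3, the coffee drinker must be in house 2.
That leaves tea as the drink for house 3.
Clue 1 places the snake owner in house 1.
Clue 4 places the person who likes oranges in house 1.
House 3 pet: only ferret fits.
So house 2 gets grapes for favorite fruit.
The only drink still possible for house 1 is milk.
So: house 1 = snake/oranges/milk, house 2 = cat/grapes/coffee, house 3 = ferret/apples/tea.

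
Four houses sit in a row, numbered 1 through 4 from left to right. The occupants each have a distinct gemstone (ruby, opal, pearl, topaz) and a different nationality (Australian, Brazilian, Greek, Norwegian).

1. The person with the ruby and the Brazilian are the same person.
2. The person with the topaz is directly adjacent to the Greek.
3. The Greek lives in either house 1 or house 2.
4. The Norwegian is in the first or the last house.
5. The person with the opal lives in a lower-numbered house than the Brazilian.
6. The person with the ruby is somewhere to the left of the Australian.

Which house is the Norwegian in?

House 4 gemstone: only pearl fits.
The person with the opal is narrowed to house 1 or 2; consider each.
Placing it in house 1 leads to a contradiction, so it's in house 2.
Clue 5 places the Brazilian in house 3.
House 1's gemstone must be topaz (nothing else left).
That leaves ruby as the gemstone for house 3.
The only nationality still possible for house 2 is Greek.
The only nationality still possible for house 1 is Norwegian.
So house 4 gets Australian for nationality.
So: house 1 = topaz/Norwegian, house 2 = opal/Greek, house 3 = ruby/Brazilian, house 4 = pearl/Australian.

1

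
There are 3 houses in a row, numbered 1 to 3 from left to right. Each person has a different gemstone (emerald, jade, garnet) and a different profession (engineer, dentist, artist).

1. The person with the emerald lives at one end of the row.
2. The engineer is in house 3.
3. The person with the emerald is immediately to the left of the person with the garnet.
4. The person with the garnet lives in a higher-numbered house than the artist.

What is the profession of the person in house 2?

The engineer is in house 3 (clue 2).
From clue 3, the person with the emerald must be in house 1.
Clue 3: the person with the garnet is in house 2.
The artist is in house 1 (clue 4).
That leaves jade as the gemstone for house 3.
House 2's profession must be dentist (nothing else left).
So: house 1 = emerald/artist, house 2 = garnet/dentist, house 3 = jade/engineer.

dentist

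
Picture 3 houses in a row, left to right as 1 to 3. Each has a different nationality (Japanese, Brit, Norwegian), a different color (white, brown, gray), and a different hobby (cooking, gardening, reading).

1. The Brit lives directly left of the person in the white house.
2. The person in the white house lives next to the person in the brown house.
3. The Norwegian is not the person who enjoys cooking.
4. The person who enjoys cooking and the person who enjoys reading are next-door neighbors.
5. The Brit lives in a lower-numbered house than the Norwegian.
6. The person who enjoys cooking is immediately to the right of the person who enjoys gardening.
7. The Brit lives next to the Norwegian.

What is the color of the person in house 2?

brown

The Brit is narrowed to house 1 or 2; consider each.
Placing it in house 1 leads to a contradiction, so it's in house 2.
From clue 1, the person in the white house must be in house 3.
From clue 2, the person in the brown house must be in house 2.
Clue 5 places the Norwegian in house 3.
House 1's nationality must be Japanese (nothing else left).
House 1's color must be gray (nothing else left).
Clue 3 places the person who enjoys cooking in house 2.
From clue 6, the person who enjoys gardening must be in house 1.
The only hobby still possible for house 3 is reading.
So: house 1 = Japanese/gray/gardening, house 2 = Brit/brown/cooking, house 3 = Norwegian/white/reading.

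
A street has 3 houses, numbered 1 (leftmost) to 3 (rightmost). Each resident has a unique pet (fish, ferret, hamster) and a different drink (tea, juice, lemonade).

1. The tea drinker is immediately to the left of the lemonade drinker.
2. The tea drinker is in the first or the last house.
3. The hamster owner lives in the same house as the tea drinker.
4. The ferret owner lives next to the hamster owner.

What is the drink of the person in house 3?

juice

By clue 2, the tea drinker is in house 1.
By clue 3, the hamster owner is in house 1.
From clue 4, the ferret owner must be in house 2.
That leaves fish as the pet for house 3.
The lemonade drinker is in house 2 (clue 1).
So house 3 gets juice for drink.
So: house 1 = hamster/tea, house 2 = ferret/lemonade, house 3 = fish/juice.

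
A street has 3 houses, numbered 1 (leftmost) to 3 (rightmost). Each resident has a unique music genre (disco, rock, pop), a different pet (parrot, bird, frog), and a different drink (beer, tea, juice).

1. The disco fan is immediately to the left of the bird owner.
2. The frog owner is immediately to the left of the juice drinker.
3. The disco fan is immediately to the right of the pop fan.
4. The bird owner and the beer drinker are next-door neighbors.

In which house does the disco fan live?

The disco fan is in house 2 (clue 3).
By clue 3, the pop fan is in house 1.
The only music genre still possible for house 3 is rock.
From clue 1, the bird owner must be in house 3.
Clue 4 places the beer drinker in house 2.
House 1 drink: only tea fits.
So house 3 gets juice for drink.
Clue 2 places the frog owner in house 2.
House 1's pet must be parrot (nothing else left).
So: house 1 = pop/parrot/tea, house 2 = disco/frog/beer, house 3 = rock/bird/juice.

2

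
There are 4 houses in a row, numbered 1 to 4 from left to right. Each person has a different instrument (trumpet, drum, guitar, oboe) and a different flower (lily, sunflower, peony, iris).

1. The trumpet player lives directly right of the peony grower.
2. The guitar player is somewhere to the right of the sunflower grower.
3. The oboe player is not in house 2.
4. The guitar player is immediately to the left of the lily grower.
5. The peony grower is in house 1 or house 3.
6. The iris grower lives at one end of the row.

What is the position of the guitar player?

House 2 flower: only sunflower fits.
From clue 2, the guitar player must be in house 3.
From clue 4, the lily grower must be in house 4.
The only flower still possible for house 1 is iris.
The only flower still possible for house 3 is peony.
The trumpet player is in house 4 (clue 1).
The only instrument still possible for house 1 is oboe.
So house 2 gets drum for instrument.
So: house 1 = oboe/iris, house 2 = drum/sunflower, house 3 = guitar/peony, house 4 = trumpet/lily.

3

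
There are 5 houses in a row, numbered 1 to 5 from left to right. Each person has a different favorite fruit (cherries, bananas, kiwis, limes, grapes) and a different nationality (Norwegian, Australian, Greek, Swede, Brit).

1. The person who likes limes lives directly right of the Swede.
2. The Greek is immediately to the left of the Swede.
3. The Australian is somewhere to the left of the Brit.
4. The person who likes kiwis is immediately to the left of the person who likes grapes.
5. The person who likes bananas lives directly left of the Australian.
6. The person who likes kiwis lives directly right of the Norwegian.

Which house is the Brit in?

That leaves Brit as the nationality for house 5.
The person who likes bananas is narrowed to house 1 or 2 or 3; consider each.
Placing it in house 2 and house 3 leads to a contradiction, so it's in house 1.
By clue 5, the Australian is in house 2.
House 4 nationality: only Swede fits.
Clue 1: the person who likes limes is in house 5.
Clue 2: the Greek is in house 3.
That leaves Norwegian as the nationality for house 1.
Clue 4 places the person who likes kiwis in house 2.
The person who likes grapes is in house 3 (clue 4).
That leaves cherries as the favorite fruit for house 4.
So: house 1 = bananas/Norwegian, house 2 = kiwis/Australian, house 3 = grapes/Greek, house 4 = cherries/Swede, house 5 = limes/Brit.

5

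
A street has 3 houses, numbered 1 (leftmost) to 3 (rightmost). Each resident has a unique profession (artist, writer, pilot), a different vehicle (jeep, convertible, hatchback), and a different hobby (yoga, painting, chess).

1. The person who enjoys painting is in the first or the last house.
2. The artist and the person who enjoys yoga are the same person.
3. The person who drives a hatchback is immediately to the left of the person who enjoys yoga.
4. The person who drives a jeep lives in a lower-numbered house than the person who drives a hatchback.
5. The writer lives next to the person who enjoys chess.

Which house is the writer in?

The person who drives a jeep is in house 1 (clue 4).
By clue 4, the person who drives a hatchback is in house 2.
House 3's vehicle must be convertible (nothing else left).
Clue 3: the person who enjoys yoga is in house 3.
House 1 hobby: only painting fits.
So house 2 gets chess for hobby.
By clue 2, the artist is in house 3.
So house 1 gets writer for profession.
So house 2 gets pilot for profession.
So: house 1 = writer/jeep/painting, house 2 = pilot/hatchback/chess, house 3 = artist/convertible/yoga.

1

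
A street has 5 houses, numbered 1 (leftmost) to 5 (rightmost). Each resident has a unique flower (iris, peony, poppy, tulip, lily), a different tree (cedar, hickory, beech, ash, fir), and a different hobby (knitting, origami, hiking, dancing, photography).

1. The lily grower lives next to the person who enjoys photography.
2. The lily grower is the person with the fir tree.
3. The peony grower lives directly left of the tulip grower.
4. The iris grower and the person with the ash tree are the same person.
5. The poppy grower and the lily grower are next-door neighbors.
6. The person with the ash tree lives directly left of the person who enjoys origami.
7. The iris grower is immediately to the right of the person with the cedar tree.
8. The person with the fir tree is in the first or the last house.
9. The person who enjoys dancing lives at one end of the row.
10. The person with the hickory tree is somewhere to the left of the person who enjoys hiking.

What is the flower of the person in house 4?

peony

The lily grower is narrowed to house 1 or 5; consider each.
Placing it in house 5 leads to a contradiction, so it's in house 1.
By clue 1, the person who enjoys photography is in house 2.
From clue 2, the person with the fir tree must be in house 1.
Clue 5: the poppy grower is in house 2.
That leaves tulip as the flower for house 5.
House 5's tree must be beech (nothing else left).
By clue 3, the peony grower is in house 4.
The only flower still possible for house 3 is iris.
From clue 4, the person with the ash tree must be in house 3.
The person who enjoys origami is in house 4 (clue 6).
The person with the cedar tree is in house 2 (clue 7).
That leaves hickory as the tree for house 4.
Clue 10: the person who enjoys hiking is in house 5.
House 1's hobby must be dancing (nothing else left).
So house 3 gets knitting for hobby.
So: house 1 = lily/fir/dancing, house 2 = poppy/cedar/photography, house 3 = iris/ash/knitting, house 4 = peony/hickory/origami, house 5 = tulip/beech/hiking.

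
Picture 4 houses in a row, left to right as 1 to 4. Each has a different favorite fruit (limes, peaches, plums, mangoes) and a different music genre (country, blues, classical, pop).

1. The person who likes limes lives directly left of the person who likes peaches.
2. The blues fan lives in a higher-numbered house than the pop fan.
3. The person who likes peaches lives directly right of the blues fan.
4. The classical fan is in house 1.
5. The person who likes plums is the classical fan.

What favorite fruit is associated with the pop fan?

mangoes

Clue 4: the classical fan is in house 1.
The person who likes plums is in house 1 (clue 5).
House 4 music genre: only country fits.
From clue 2, the blues fan must be in house 3.
By clue 2, the pop fan is in house 2.
By clue 3, the person who likes peaches is in house 4.
Clue 1 places the person who likes limes in house 3.
So house 2 gets mangoes for favorite fruit.
So: house 1 = plums/classical, house 2 = mangoes/pop, house 3 = limes/blues, house 4 = peaches/country.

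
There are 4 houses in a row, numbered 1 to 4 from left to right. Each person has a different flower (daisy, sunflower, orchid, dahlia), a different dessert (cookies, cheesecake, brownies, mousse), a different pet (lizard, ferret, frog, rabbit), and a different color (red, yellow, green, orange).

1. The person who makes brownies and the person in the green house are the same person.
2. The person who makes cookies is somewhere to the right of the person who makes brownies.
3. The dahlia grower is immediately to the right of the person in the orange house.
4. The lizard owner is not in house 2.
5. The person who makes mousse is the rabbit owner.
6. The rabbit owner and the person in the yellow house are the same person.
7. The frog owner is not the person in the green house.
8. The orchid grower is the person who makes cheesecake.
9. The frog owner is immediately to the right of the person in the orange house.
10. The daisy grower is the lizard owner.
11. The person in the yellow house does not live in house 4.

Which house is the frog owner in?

4

So house 4 gets red for color.
The dahlia grower is narrowed to house 2 or 3 or 4; consider each.
Placing it in house 2 and house 3 leads to a contradiction, so it's in house 4.
Clue 3: the person in the orange house is in house 3.
From clue 9, the frog owner must be in house 4.
So house 4 gets cookies for dessert.
So house 3 gets cheesecake for dessert.
Clue 8: the orchid grower is in house 3.
House 2's flower must be sunflower (nothing else left).
Clue 10 places the lizard owner in house 1.
The only flower still possible for house 1 is daisy.
House 2 pet: only rabbit fits.
That leaves ferret as the pet for house 3.
Clue 5: the person who makes mousse is in house 2.
By clue 6, the person in the yellow house is in house 2.
The only dessert still possible for house 1 is brownies.
So house 1 gets green for color.
So: house 1 = daisy/brownies/lizard/green, house 2 = sunflower/mousse/rabbit/yellow, house 3 = orchid/cheesecake/ferret/orange, house 4 = dahlia/cookies/frog/red.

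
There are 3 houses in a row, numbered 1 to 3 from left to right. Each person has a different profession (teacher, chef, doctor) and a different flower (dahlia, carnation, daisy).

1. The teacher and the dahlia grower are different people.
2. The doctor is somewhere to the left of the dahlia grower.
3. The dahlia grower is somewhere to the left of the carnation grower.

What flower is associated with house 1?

daisy

The dahlia grower is in house 2 (clue 3).
Clue 3 places the carnation grower in house 3.
The only flower still possible for house 1 is daisy.
The doctor is in house 1 (clue 2).
The only profession still possible for house 2 is chef.
So house 3 gets teacher for profession.
So: house 1 = doctor/daisy, house 2 = chef/dahlia, house 3 = teacher/carnation.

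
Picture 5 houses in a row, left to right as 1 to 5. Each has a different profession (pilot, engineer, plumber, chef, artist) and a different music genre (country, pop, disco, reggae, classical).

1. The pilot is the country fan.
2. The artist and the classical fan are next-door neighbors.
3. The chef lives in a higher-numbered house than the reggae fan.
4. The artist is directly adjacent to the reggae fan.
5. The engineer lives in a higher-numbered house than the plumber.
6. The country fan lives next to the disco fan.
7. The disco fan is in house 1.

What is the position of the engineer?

3

The disco fan is in house 1 (clue 7).
From clue 6, the country fan must be in house 2.
From clue 1, the pilot must be in house 2.
House 1 profession: only plumber fits.
The chef is narrowed to house 4 or 5; consider each.
Placing it in house 4 leads to a contradiction, so it's in house 5.
The artist is narrowed to house 3 or 4; consider each.
Placing it in house 3 leads to a contradiction, so it's in house 4.
By clue 4, the reggae fan is in house 3.
So house 3 gets engineer for profession.
So house 4 gets pop for music genre.
House 5 music genre: only classical fits.
So: house 1 = plumber/disco, house 2 = pilot/country, house 3 = engineer/reggae, house 4 = artist/pop, house 5 = chef/classical.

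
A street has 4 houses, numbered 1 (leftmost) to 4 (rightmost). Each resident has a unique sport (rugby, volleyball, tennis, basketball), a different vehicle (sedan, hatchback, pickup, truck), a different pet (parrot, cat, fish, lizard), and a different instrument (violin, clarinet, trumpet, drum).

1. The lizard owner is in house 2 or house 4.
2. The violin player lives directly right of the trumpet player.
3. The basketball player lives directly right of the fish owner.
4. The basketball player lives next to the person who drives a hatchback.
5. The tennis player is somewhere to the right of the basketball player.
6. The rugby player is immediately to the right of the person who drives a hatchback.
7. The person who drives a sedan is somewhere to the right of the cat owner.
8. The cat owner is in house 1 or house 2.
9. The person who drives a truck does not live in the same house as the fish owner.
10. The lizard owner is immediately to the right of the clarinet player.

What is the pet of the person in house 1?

So house 1 gets volleyball for sport.
That leaves parrot as the pet for house 3.
So house 4 gets lizard for pet.
From clue 10, the clarinet player must be in house 3.
Clue 2: the violin player is in house 2.
Clue 2: the trumpet player is in house 1.
The only instrument still possible for house 4 is drum.
The basketball player is narrowed to house 2 or 3; consider each.
Placing it in house 3 leads to a contradiction, so it's in house 2.
From clue 3, the fish owner must be in house 1.
That leaves tennis as the sport for house 3.
So house 4 gets rugby for sport.
The only pet still possible for house 2 is cat.
The person who drives a hatchback is in house 3 (clue 6).
The only vehicle still possible for house 1 is pickup.
House 2's vehicle must be truck (nothing else left).
The only vehicle still possible for house 4 is sedan.
So: house 1 = volleyball/pickup/fish/trumpet, house 2 = basketball/truck/cat/violin, house 3 = tennis/hatchback/parrot/clarinet, house 4 = rugby/sedan/lizard/drum.

fish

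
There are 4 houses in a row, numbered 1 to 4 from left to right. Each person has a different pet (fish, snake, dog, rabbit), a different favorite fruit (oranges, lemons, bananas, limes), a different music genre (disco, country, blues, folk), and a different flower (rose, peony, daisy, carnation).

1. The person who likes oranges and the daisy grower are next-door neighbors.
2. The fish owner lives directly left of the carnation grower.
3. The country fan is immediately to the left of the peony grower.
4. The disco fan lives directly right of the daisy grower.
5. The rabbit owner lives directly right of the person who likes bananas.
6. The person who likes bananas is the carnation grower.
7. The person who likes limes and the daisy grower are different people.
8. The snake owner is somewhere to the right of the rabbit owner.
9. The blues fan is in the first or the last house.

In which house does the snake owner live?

4

Clue 5: the rabbit owner is in house 3.
The person who likes bananas is in house 2 (clue 5).
The carnation grower is in house 2 (clue 6).
By clue 8, the snake owner is in house 4.
From clue 1, the person who likes oranges must be in house 4.
The daisy grower is in house 3 (clue 1).
Clue 2: the fish owner is in house 1.
The disco fan is in house 4 (clue 4).
House 2 pet: only dog fits.
The only favorite fruit still possible for house 1 is limes.
That leaves lemons as the favorite fruit for house 3.
House 1 music genre: only blues fits.
House 1 flower: only rose fits.
So house 4 gets peony for flower.
The country fan is in house 3 (clue 3).
House 2 music genre: only folk fits.
So: house 1 = fish/limes/blues/rose, house 2 = dog/bananas/folk/carnation, house 3 = rabbit/lemons/country/daisy, house 4 = snake/oranges/disco/peony.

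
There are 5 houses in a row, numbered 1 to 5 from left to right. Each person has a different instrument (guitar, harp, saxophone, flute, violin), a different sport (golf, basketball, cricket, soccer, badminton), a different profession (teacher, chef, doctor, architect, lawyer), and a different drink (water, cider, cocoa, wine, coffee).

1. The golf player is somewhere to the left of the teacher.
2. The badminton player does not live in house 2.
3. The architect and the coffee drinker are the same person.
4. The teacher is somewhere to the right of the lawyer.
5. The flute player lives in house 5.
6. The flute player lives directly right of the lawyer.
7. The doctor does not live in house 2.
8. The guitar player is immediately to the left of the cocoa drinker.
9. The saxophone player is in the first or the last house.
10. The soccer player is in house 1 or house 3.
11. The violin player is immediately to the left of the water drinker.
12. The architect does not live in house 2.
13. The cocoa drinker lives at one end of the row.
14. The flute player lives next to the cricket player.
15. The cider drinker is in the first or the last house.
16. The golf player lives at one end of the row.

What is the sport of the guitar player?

cricket

From clue 5, the flute player must be in house 5.
From clue 6, the lawyer must be in house 4.
From clue 13, the cocoa drinker must be in house 5.
Clue 14: the cricket player is in house 4.
From clue 16, the golf player must be in house 1.
That leaves basketball as the sport for house 2.
House 3's sport must be soccer (nothing else left).
House 5 sport: only badminton fits.
By clue 4, the teacher is in house 5.
By clue 8, the guitar player is in house 4.
The only instrument still possible for house 1 is saxophone.
House 2 profession: only chef fits.
House 1 drink: only cider fits.
The only drink still possible for house 3 is coffee.
Clue 3: the architect is in house 3.
Clue 11 places the violin player in house 3.
From clue 11, the water drinker must be in house 4.
House 2 instrument: only harp fits.
House 1 profession: only doctor fits.
So house 2 gets wine for drink.
So: house 1 = saxophone/golf/doctor/cider, house 2 = harp/basketball/chef/wine, house 3 = violin/soccer/architect/coffee, house 4 = guitar/cricket/lawyer/water, house 5 = flute/badminton/teacher/cocoa.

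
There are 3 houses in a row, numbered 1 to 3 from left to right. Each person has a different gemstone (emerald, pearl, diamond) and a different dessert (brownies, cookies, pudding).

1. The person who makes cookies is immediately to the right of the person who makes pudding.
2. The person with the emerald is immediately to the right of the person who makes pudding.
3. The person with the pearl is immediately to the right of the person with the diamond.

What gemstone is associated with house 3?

House 1 gemstone: only diamond fits.
From clue 3, the person with the pearl must be in house 2.
House 3's gemstone must be emerald (nothing else left).
The person who makes pudding is in house 2 (clue 2).
House 1's dessert must be brownies (nothing else left).
The only dessert still possible for house 3 is cookies.
So: house 1 = diamond/brownies, house 2 = pearl/pudding, house 3 = emerald/cookies.

emerald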